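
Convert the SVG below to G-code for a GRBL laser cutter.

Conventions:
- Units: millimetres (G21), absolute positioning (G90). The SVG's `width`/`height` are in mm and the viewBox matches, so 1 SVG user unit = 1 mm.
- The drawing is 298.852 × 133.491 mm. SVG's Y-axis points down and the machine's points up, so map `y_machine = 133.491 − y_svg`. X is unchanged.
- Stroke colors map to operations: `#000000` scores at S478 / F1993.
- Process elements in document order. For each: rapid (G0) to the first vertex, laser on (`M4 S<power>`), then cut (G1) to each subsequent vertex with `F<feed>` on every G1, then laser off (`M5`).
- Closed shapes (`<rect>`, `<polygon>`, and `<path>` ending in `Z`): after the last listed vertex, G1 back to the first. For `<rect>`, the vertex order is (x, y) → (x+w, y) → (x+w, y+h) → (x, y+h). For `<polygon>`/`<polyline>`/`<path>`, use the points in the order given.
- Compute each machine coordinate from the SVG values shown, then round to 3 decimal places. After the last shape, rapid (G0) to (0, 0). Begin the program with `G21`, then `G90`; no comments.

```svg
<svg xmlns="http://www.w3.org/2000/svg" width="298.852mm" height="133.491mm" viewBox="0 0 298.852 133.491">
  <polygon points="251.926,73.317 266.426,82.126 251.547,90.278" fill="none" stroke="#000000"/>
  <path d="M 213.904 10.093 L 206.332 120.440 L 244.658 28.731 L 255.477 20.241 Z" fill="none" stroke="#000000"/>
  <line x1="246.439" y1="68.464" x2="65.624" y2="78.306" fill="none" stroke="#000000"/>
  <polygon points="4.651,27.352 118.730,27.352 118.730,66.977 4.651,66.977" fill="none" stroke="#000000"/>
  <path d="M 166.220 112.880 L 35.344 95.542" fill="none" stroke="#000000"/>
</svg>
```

viewBox `0 0 298.852 133.491` with mm width/height → 1 unit = 1 mm. Flip: y_m = 133.491 − y_svg.

**Shape 1** — `<polygon>` regular polygon, stroke `#000000` → score (S478, F1993). Machine vertices: (251.926,60.174) → (266.426,51.365) → (251.547,43.213) → (251.926,60.174). Closed: final G1 returns to the first vertex.

**Shape 2** — `<path>` closed polygon, stroke `#000000` → score (S478, F1993). Machine vertices: (213.904,123.398) → (206.332,13.051) → (244.658,104.760) → (255.477,113.250) → (213.904,123.398). Closed: final G1 returns to the first vertex.

**Shape 3** — `<line>` line segment, stroke `#000000` → score (S478, F1993). Machine vertices: (246.439,65.027) → (65.624,55.185). Open path.

**Shape 4** — `<polygon>` rectangle, stroke `#000000` → score (S478, F1993). Machine vertices: (4.651,106.139) → (118.730,106.139) → (118.730,66.514) → (4.651,66.514) → (4.651,106.139). Closed: final G1 returns to the first vertex.

**Shape 5** — `<path>` line segment, stroke `#000000` → score (S478, F1993). Machine vertices: (166.220,20.611) → (35.344,37.949). Open path.

G21
G90
G0 X251.926 Y60.174
M4 S478
G1 X266.426 Y51.365 F1993
G1 X251.547 Y43.213 F1993
G1 X251.926 Y60.174 F1993
M5
G0 X213.904 Y123.398
M4 S478
G1 X206.332 Y13.051 F1993
G1 X244.658 Y104.760 F1993
G1 X255.477 Y113.250 F1993
G1 X213.904 Y123.398 F1993
M5
G0 X246.439 Y65.027
M4 S478
G1 X65.624 Y55.185 F1993
M5
G0 X4.651 Y106.139
M4 S478
G1 X118.730 Y106.139 F1993
G1 X118.730 Y66.514 F1993
G1 X4.651 Y66.514 F1993
G1 X4.651 Y106.139 F1993
M5
G0 X166.220 Y20.611
M4 S478
G1 X35.344 Y37.949 F1993
M5
G0 X0.000 Y0.000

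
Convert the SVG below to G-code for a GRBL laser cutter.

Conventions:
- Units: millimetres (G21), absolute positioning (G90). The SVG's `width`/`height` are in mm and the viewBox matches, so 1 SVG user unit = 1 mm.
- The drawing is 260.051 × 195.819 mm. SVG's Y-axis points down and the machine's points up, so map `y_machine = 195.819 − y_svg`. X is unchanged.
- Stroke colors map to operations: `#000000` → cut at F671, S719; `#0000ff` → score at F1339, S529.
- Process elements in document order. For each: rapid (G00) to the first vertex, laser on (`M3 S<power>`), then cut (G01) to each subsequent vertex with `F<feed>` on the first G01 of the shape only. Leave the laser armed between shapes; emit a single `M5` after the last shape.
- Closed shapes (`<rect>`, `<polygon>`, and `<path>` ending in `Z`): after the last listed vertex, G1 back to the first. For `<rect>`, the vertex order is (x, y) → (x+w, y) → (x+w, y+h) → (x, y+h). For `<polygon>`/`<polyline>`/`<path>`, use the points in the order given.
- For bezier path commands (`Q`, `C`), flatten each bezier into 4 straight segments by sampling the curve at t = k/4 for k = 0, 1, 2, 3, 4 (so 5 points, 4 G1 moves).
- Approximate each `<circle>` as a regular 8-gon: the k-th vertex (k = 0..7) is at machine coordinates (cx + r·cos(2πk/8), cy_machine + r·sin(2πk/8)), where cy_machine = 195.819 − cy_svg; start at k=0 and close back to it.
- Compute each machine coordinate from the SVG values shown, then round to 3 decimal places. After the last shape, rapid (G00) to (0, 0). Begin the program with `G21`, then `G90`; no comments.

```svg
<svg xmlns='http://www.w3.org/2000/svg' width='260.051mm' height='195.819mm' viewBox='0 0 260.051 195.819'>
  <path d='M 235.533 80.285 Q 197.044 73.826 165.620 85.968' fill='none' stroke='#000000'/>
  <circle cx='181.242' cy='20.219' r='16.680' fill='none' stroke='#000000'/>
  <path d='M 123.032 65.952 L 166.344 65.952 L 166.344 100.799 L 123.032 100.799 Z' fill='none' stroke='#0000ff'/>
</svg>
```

G21
G90
G00 X235.533 Y115.534
M3 S719
G01 X216.730 Y117.601 F671
G01 X198.810 Y117.343
G01 X181.774 Y114.759
G01 X165.620 Y109.851
G00 X197.922 Y175.600
M3 S719
G01 X193.037 Y187.395 F671
G01 X181.242 Y192.280
G01 X169.447 Y187.395
G01 X164.562 Y175.600
G01 X169.447 Y163.805
G01 X181.242 Y158.920
G01 X193.037 Y163.805
G01 X197.922 Y175.600
G00 X123.032 Y129.867
M3 S529
G01 X166.344 Y129.867 F1339
G01 X166.344 Y95.020
G01 X123.032 Y95.020
G01 X123.032 Y129.867
M5
G00 X0.000 Y0.000

1 u = 1 mm; y_m = 195.819 − y.

[1] `<path>` quadratic bezier, #000000→cut S719 F671: (235.533,115.534) → (216.730,117.601) → (198.810,117.343) → (181.774,114.759) → (165.620,109.851)

[2] `<circle>` circle, #000000→cut S719 F671: (197.922,175.600) → (193.037,187.395) → (181.242,192.280) → (169.447,187.395) → (164.562,175.600) → (169.447,163.805) → (181.242,158.920) → (193.037,163.805) → (197.922,175.600) (closed)

[3] `<path>` rectangle, #0000ff→score S529 F1339: (123.032,129.867) → (166.344,129.867) → (166.344,95.020) → (123.032,95.020) → (123.032,129.867) (closed)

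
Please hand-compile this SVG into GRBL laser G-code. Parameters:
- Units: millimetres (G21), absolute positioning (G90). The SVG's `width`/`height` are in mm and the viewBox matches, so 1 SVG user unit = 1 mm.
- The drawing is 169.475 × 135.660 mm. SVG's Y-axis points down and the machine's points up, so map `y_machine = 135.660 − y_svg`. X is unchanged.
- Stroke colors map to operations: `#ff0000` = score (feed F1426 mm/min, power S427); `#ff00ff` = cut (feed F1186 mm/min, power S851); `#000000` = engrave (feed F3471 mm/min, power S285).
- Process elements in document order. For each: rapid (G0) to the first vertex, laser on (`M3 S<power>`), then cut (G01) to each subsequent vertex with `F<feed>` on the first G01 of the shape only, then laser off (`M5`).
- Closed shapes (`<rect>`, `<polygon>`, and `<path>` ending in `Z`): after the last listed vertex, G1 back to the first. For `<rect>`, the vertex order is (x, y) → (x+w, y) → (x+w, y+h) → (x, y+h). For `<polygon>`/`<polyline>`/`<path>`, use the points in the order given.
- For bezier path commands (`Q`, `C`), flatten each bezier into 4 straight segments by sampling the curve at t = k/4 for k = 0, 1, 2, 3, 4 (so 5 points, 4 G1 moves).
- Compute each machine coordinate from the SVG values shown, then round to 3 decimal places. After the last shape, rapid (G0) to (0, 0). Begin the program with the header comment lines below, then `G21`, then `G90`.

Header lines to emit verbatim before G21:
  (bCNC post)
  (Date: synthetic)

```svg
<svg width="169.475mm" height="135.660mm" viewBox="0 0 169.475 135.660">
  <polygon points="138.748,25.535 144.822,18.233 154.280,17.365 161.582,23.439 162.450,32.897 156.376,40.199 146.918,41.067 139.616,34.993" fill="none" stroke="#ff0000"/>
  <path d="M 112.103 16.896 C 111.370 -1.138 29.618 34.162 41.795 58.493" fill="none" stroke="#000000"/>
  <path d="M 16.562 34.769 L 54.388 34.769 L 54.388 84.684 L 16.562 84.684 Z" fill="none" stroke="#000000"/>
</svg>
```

(bCNC post)
(Date: synthetic)
G21
G90
G0 X138.748 Y110.125
M3 S427
G01 X144.822 Y117.427 F1426
G01 X154.280 Y118.295
G01 X161.582 Y112.221
G01 X162.450 Y102.763
G01 X156.376 Y95.461
G01 X146.918 Y94.593
G01 X139.616 Y100.667
G01 X138.748 Y110.125
M5
G0 X112.103 Y118.764
M3 S285
G01 X99.096 Y123.294 F3471
G01 X72.108 Y113.852
G01 X47.540 Y96.467
G01 X41.795 Y77.167
M5
G0 X16.562 Y100.891
M3 S285
G01 X54.388 Y100.891 F3471
G01 X54.388 Y50.976
G01 X16.562 Y50.976
G01 X16.562 Y100.891
M5
G0 X0.000 Y0.000

1 u = 1 mm; y_m = 135.660 − y.

[1] `<polygon>` regular polygon, #ff0000→score S427 F1426: (138.748,110.125) → (144.822,117.427) → (154.280,118.295) → (161.582,112.221) → (162.450,102.763) → (156.376,95.461) → (146.918,94.593) → (139.616,100.667) → (138.748,110.125) (closed)

[2] `<path>` cubic bezier, #000000→engrave S285 F3471: (112.103,118.764) → (99.096,123.294) → (72.108,113.852) → (47.540,96.467) → (41.795,77.167)

[3] `<path>` rectangle, #000000→engrave S285 F3471: (16.562,100.891) → (54.388,100.891) → (54.388,50.976) → (16.562,50.976) → (16.562,100.891) (closed)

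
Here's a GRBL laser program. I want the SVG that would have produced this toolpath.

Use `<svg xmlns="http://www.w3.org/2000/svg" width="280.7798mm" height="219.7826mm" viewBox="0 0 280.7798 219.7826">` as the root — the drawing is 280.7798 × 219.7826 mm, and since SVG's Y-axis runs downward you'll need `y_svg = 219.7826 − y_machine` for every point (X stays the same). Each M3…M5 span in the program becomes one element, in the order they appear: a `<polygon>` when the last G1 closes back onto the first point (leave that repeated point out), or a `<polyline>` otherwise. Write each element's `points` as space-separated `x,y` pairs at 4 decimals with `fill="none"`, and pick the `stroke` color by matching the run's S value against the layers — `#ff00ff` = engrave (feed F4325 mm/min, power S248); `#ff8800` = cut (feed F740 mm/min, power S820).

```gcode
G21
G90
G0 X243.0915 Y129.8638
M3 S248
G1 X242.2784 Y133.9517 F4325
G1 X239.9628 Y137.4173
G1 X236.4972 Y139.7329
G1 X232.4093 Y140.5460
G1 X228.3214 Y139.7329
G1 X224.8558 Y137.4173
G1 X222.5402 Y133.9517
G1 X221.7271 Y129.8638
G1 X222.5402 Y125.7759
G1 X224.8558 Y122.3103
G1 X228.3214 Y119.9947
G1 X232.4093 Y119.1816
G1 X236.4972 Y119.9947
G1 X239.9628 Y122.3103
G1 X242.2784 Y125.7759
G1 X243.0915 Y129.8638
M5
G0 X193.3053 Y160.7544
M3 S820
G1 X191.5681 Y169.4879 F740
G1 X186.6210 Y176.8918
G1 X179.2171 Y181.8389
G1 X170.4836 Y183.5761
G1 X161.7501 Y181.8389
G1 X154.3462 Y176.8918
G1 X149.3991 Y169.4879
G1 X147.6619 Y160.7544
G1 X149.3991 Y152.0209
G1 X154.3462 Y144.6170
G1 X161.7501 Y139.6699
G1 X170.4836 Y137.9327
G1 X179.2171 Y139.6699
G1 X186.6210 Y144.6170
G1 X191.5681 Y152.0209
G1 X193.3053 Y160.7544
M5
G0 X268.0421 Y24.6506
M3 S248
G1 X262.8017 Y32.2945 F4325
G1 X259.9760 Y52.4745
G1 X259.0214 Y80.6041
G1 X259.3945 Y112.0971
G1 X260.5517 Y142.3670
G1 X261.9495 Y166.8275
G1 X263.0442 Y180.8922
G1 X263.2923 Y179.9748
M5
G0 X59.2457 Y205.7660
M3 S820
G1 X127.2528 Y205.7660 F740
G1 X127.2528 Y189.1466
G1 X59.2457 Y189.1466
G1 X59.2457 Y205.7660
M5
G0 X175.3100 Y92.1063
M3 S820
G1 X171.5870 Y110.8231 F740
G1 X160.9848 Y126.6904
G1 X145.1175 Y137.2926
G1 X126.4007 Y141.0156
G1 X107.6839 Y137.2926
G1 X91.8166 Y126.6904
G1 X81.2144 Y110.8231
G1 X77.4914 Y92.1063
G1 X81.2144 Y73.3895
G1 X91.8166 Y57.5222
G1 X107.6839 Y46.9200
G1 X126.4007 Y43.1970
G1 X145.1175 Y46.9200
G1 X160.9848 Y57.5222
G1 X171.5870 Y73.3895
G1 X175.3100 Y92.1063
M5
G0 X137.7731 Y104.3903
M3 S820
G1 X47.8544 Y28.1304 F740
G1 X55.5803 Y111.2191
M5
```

<svg xmlns="http://www.w3.org/2000/svg" width="280.7798mm" height="219.7826mm" viewBox="0 0 280.7798 219.7826">
  <polygon points="243.0915,89.9188 242.2784,85.8309 239.9628,82.3653 236.4972,80.0497 232.4093,79.2366 228.3214,80.0497 224.8558,82.3653 222.5402,85.8309 221.7271,89.9188 222.5402,94.0067 224.8558,97.4723 228.3214,99.7879 232.4093,100.6010 236.4972,99.7879 239.9628,97.4723 242.2784,94.0067" fill="none" stroke="#ff00ff"/>
  <polygon points="193.3053,59.0282 191.5681,50.2947 186.6210,42.8908 179.2171,37.9437 170.4836,36.2065 161.7501,37.9437 154.3462,42.8908 149.3991,50.2947 147.6619,59.0282 149.3991,67.7617 154.3462,75.1656 161.7501,80.1127 170.4836,81.8499 179.2171,80.1127 186.6210,75.1656 191.5681,67.7617" fill="none" stroke="#ff8800"/>
  <polyline points="268.0421,195.1320 262.8017,187.4881 259.9760,167.3081 259.0214,139.1785 259.3945,107.6855 260.5517,77.4156 261.9495,52.9551 263.0442,38.8904 263.2923,39.8078" fill="none" stroke="#ff00ff"/>
  <polygon points="59.2457,14.0166 127.2528,14.0166 127.2528,30.6360 59.2457,30.6360" fill="none" stroke="#ff8800"/>
  <polygon points="175.3100,127.6763 171.5870,108.9595 160.9848,93.0922 145.1175,82.4900 126.4007,78.7670 107.6839,82.4900 91.8166,93.0922 81.2144,108.9595 77.4914,127.6763 81.2144,146.3931 91.8166,162.2604 107.6839,172.8626 126.4007,176.5856 145.1175,172.8626 160.9848,162.2604 171.5870,146.3931" fill="none" stroke="#ff8800"/>
  <polyline points="137.7731,115.3923 47.8544,191.6522 55.5803,108.5635" fill="none" stroke="#ff8800"/>
</svg>

y_svg = 219.7826 − y_m.

[1] S248→`#ff00ff` (engrave); closed run; points: 243.0915,89.9188 242.2784,85.8309 239.9628,82.3653 236.4972,80.0497 232.4093,79.2366 228.3214,80.0497 224.8558,82.3653 222.5402,85.8309 221.7271,89.9188 222.5402,94.0067 224.8558,97.4723 228.3214,99.7879 232.4093,100.6010 236.4972,99.7879 239.9628,97.4723 242.2784,94.0067

[2] S820→`#ff8800` (cut); closed run; points: 193.3053,59.0282 191.5681,50.2947 186.6210,42.8908 179.2171,37.9437 170.4836,36.2065 161.7501,37.9437 154.3462,42.8908 149.3991,50.2947 147.6619,59.0282 149.3991,67.7617 154.3462,75.1656 161.7501,80.1127 170.4836,81.8499 179.2171,80.1127 186.6210,75.1656 191.5681,67.7617

[3] S248→`#ff00ff` (engrave); open run; points: 268.0421,195.1320 262.8017,187.4881 259.9760,167.3081 259.0214,139.1785 259.3945,107.6855 260.5517,77.4156 261.9495,52.9551 263.0442,38.8904 263.2923,39.8078

[4] S820→`#ff8800` (cut); closed run; points: 59.2457,14.0166 127.2528,14.0166 127.2528,30.6360 59.2457,30.6360

[5] S820→`#ff8800` (cut); closed run; points: 175.3100,127.6763 171.5870,108.9595 160.9848,93.0922 145.1175,82.4900 126.4007,78.7670 107.6839,82.4900 91.8166,93.0922 81.2144,108.9595 77.4914,127.6763 81.2144,146.3931 91.8166,162.2604 107.6839,172.8626 126.4007,176.5856 145.1175,172.8626 160.9848,162.2604 171.5870,146.3931

[6] S820→`#ff8800` (cut); open run; points: 137.7731,115.3923 47.8544,191.6522 55.5803,108.5635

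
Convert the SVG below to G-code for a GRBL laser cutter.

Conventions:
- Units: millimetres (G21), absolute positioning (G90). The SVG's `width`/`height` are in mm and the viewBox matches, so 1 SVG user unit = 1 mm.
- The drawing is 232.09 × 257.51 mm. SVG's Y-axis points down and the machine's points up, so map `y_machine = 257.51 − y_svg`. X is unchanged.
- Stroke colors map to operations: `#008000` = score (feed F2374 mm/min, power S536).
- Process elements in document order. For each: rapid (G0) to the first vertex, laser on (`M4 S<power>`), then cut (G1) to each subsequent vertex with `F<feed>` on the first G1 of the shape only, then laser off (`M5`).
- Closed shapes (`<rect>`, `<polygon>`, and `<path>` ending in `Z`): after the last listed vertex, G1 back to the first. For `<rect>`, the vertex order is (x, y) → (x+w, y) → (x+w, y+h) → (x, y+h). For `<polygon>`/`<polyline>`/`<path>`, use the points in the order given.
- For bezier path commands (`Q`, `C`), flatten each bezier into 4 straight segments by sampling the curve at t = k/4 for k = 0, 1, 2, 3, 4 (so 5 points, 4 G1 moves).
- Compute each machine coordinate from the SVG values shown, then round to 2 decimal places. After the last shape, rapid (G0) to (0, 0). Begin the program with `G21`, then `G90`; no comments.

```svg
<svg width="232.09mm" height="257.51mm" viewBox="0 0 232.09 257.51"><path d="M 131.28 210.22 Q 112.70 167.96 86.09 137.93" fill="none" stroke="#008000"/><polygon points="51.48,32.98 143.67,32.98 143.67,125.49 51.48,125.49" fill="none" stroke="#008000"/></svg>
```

1 u = 1 mm; y_m = 257.51 − y.

[1] `<path>` quadratic bezier, #008000→score S536 F2374: (131.28,47.29) → (121.49,67.66) → (110.69,86.49) → (98.89,103.80) → (86.09,119.58)

[2] `<polygon>` rectangle, #008000→score S536 F2374: (51.48,224.53) → (143.67,224.53) → (143.67,132.02) → (51.48,132.02) → (51.48,224.53) (closed)

G21
G90
G0 X131.28 Y47.29
M4 S536
G1 X121.49 Y67.66 F2374
G1 X110.69 Y86.49
G1 X98.89 Y103.80
G1 X86.09 Y119.58
M5
G0 X51.48 Y224.53
M4 S536
G1 X143.67 Y224.53 F2374
G1 X143.67 Y132.02
G1 X51.48 Y132.02
G1 X51.48 Y224.53
M5
G0 X0.00 Y0.00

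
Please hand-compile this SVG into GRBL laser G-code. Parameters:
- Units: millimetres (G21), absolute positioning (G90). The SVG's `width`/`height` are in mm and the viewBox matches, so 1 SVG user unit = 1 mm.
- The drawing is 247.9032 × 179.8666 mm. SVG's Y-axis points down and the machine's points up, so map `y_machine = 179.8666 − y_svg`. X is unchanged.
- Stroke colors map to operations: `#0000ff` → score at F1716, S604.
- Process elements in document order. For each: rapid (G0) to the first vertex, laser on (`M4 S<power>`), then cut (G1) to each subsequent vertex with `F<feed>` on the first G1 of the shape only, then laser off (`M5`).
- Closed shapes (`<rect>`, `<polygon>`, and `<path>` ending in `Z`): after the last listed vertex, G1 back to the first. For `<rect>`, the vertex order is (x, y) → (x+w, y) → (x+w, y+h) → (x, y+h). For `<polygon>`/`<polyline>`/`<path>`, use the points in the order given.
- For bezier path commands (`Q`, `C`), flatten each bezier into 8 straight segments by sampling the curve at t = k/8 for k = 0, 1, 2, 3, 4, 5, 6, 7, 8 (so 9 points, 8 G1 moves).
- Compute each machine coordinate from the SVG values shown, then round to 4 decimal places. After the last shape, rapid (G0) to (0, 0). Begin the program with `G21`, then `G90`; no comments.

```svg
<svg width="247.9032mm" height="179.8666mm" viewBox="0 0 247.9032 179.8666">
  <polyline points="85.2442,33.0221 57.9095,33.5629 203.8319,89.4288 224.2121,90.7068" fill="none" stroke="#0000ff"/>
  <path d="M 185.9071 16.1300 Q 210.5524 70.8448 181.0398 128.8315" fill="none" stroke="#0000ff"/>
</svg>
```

Since the viewBox matches the mm dimensions, user units are millimetres directly. The only transform is the Y-flip y_m = 179.8666 − y_svg.

Shape 1 is a open polyline drawn with `<polyline>`. Its stroke #0000ff means score at S604, F1716. After flipping Y the toolpath is (85.2442,146.8445) → (57.9095,146.3037) → (203.8319,90.4378) → (224.2121,89.1598).

Shape 2 is a quadratic bezier drawn with `<path>`. Its stroke #0000ff means score at S604, F1716. After flipping Y the toolpath is (185.9071,163.7366) → (191.2222,150.0068) → (194.8449,136.1747) → (196.7751,122.2404) → (197.0129,108.2038) → (195.5583,94.0650) → (192.4112,79.8240) → (187.5717,65.4807) → (181.0398,51.0351).

G21
G90
G0 X85.2442 Y146.8445
M4 S604
G1 X57.9095 Y146.3037 F1716
G1 X203.8319 Y90.4378
G1 X224.2121 Y89.1598
M5
G0 X185.9071 Y163.7366
M4 S604
G1 X191.2222 Y150.0068 F1716
G1 X194.8449 Y136.1747
G1 X196.7751 Y122.2404
G1 X197.0129 Y108.2038
G1 X195.5583 Y94.0650
G1 X192.4112 Y79.8240
G1 X187.5717 Y65.4807
G1 X181.0398 Y51.0351
M5
G0 X0.0000 Y0.0000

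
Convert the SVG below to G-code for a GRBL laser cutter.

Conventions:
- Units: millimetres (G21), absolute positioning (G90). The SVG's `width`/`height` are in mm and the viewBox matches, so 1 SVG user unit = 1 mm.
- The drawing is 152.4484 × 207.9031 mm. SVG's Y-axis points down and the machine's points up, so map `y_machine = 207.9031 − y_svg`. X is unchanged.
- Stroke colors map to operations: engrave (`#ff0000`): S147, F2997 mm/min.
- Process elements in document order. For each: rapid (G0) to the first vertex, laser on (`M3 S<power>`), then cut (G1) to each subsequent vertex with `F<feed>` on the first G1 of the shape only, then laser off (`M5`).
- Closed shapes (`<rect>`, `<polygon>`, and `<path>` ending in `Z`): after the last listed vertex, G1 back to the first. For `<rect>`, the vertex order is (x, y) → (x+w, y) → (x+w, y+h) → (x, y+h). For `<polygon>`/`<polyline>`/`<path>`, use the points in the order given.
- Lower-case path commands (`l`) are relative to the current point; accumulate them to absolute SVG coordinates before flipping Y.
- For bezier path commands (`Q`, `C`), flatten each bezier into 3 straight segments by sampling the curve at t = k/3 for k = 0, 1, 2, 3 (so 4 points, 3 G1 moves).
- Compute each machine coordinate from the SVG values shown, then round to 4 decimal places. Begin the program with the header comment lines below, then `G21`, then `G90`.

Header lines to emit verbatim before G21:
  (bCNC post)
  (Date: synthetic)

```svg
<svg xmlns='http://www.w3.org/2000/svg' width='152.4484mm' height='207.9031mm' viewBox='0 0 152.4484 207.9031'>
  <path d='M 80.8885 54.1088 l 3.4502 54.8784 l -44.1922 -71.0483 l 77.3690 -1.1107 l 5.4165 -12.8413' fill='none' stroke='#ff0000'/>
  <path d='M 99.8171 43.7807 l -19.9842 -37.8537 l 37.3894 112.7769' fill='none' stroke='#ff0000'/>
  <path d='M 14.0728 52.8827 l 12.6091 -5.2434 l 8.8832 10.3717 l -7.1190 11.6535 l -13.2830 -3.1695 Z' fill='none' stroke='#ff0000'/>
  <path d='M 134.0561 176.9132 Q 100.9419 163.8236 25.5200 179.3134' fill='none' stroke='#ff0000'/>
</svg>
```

viewBox `0 0 152.4484 207.9031` with mm width/height → 1 unit = 1 mm. Flip: y_m = 207.9031 − y_svg.

**Shape 1** — `<path>` open polyline, stroke `#ff0000` → engrave (S147, F2997). Machine vertices: (80.8885,153.7943) → (84.3387,98.9159) → (40.1465,169.9642) → (117.5155,171.0749) → (122.9320,183.9162). Open path.

**Shape 2** — `<path>` open polyline, stroke `#ff0000` → engrave (S147, F2997). Machine vertices: (99.8171,164.1224) → (79.8329,201.9761) → (117.2223,89.1992). Open path.

**Shape 3** — `<path>` regular polygon, stroke `#ff0000` → engrave (S147, F2997). Machine vertices: (14.0728,155.0204) → (26.6819,160.2638) → (35.5651,149.8921) → (28.4461,138.2386) → (15.1631,141.4081) → (14.0728,155.0204). Closed: final G1 returns to the first vertex.

**Shape 4** — `<path>` quadratic bezier, stroke `#ff0000` → engrave (S147, F2997). Control points (SVG): P0=(134.0561,176.9132), P1=(100.9419,163.8236), P2=(25.5200,179.3134); sampled at t=k/3. Machine vertices: (134.0561,30.9899) → (107.2791,36.5408) → (71.1004,35.7407) → (25.5200,28.5897). Open path.

(bCNC post)
(Date: synthetic)
G21
G90
G0 X80.8885 Y153.7943
M3 S147
G1 X84.3387 Y98.9159 F2997
G1 X40.1465 Y169.9642
G1 X117.5155 Y171.0749
G1 X122.9320 Y183.9162
M5
G0 X99.8171 Y164.1224
M3 S147
G1 X79.8329 Y201.9761 F2997
G1 X117.2223 Y89.1992
M5
G0 X14.0728 Y155.0204
M3 S147
G1 X26.6819 Y160.2638 F2997
G1 X35.5651 Y149.8921
G1 X28.4461 Y138.2386
G1 X15.1631 Y141.4081
G1 X14.0728 Y155.0204
M5
G0 X134.0561 Y30.9899
M3 S147
G1 X107.2791 Y36.5408 F2997
G1 X71.1004 Y35.7407
G1 X25.5200 Y28.5897
M5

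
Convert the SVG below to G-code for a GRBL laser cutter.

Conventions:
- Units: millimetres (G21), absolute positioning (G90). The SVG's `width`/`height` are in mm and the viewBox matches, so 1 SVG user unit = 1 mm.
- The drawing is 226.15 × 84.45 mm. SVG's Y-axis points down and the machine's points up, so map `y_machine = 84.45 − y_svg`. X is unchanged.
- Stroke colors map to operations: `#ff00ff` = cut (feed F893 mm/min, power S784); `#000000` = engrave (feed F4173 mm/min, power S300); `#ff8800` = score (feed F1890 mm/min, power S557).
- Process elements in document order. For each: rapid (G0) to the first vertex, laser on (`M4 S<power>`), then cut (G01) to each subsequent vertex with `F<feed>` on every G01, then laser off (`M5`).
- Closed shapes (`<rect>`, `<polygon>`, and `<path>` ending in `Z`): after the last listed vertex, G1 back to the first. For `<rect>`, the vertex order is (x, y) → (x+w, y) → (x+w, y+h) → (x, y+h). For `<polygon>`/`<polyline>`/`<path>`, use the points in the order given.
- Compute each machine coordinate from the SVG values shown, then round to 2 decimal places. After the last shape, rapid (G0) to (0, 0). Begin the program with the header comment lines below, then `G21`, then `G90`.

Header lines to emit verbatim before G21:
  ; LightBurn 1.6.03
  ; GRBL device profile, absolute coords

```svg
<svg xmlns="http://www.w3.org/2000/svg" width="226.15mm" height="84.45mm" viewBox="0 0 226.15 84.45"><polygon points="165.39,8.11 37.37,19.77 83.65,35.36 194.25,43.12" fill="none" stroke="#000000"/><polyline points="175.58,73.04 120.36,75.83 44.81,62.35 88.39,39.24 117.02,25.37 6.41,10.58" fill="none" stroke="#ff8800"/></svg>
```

1 u = 1 mm; y_m = 84.45 − y.

[1] `<polygon>` closed polygon, #000000→engrave S300 F4173: (165.39,76.34) → (37.37,64.68) → (83.65,49.09) → (194.25,41.33) → (165.39,76.34) (closed)

[2] `<polyline>` open polyline, #ff8800→score S557 F1890: (175.58,11.41) → (120.36,8.62) → (44.81,22.10) → (88.39,45.21) → (117.02,59.08) → (6.41,73.87)

; LightBurn 1.6.03
; GRBL device profile, absolute coords
G21
G90
G0 X165.39 Y76.34
M4 S300
G01 X37.37 Y64.68 F4173
G01 X83.65 Y49.09 F4173
G01 X194.25 Y41.33 F4173
G01 X165.39 Y76.34 F4173
M5
G0 X175.58 Y11.41
M4 S557
G01 X120.36 Y8.62 F1890
G01 X44.81 Y22.10 F1890
G01 X88.39 Y45.21 F1890
G01 X117.02 Y59.08 F1890
G01 X6.41 Y73.87 F1890
M5
G0 X0.00 Y0.00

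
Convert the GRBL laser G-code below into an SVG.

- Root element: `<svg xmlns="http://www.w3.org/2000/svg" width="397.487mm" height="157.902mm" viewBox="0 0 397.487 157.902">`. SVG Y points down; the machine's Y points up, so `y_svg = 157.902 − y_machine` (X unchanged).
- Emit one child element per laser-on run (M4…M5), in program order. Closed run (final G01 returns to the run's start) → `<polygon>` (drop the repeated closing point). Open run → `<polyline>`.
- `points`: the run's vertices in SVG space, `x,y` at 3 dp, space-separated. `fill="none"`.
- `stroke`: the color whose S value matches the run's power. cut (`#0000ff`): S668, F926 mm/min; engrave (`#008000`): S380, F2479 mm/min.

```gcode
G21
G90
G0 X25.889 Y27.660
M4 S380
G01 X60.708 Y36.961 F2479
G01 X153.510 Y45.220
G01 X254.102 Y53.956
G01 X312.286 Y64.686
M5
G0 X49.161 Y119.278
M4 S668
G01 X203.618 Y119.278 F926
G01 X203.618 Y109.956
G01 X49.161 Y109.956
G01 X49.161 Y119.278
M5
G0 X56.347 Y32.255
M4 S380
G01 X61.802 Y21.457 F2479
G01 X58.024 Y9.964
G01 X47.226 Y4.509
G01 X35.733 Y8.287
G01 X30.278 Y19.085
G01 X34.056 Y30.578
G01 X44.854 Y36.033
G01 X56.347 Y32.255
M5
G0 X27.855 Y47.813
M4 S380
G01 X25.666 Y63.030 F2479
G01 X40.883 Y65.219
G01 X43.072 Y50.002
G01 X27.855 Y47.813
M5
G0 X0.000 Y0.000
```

<svg xmlns="http://www.w3.org/2000/svg" width="397.487mm" height="157.902mm" viewBox="0 0 397.487 157.902">
  <polyline points="25.889,130.242 60.708,120.941 153.510,112.682 254.102,103.946 312.286,93.216" fill="none" stroke="#008000"/>
  <polygon points="49.161,38.624 203.618,38.624 203.618,47.946 49.161,47.946" fill="none" stroke="#0000ff"/>
  <polygon points="56.347,125.647 61.802,136.445 58.024,147.938 47.226,153.393 35.733,149.615 30.278,138.817 34.056,127.324 44.854,121.869" fill="none" stroke="#008000"/>
  <polygon points="27.855,110.089 25.666,94.872 40.883,92.683 43.072,107.900" fill="none" stroke="#008000"/>
</svg>

Each laser-on run becomes one SVG element. Flip Y back into SVG space with y_svg = 157.902 − y_machine.

Run 1: S380 ⇒ engrave layer `#008000`. The run is open, so emit a `<polyline>` with points (Y-flipped): 25.889,130.242 60.708,120.941 153.510,112.682 254.102,103.946 312.286,93.216.

Run 2: the run's S668 means `#0000ff` (cut). The run returns to its start, so emit a `<polygon>` with points (Y-flipped): 49.161,38.624 203.618,38.624 203.618,47.946 49.161,47.946.

Run 3: the run's S380 means `#008000` (engrave). The run returns to its start, so emit a `<polygon>` with points (Y-flipped): 56.347,125.647 61.802,136.445 58.024,147.938 47.226,153.393 35.733,149.615 30.278,138.817 34.056,127.324 44.854,121.869.

Run 4: the run's S380 means `#008000` (engrave). The run returns to its start, so emit a `<polygon>` with points (Y-flipped): 27.855,110.089 25.666,94.872 40.883,92.683 43.072,107.900.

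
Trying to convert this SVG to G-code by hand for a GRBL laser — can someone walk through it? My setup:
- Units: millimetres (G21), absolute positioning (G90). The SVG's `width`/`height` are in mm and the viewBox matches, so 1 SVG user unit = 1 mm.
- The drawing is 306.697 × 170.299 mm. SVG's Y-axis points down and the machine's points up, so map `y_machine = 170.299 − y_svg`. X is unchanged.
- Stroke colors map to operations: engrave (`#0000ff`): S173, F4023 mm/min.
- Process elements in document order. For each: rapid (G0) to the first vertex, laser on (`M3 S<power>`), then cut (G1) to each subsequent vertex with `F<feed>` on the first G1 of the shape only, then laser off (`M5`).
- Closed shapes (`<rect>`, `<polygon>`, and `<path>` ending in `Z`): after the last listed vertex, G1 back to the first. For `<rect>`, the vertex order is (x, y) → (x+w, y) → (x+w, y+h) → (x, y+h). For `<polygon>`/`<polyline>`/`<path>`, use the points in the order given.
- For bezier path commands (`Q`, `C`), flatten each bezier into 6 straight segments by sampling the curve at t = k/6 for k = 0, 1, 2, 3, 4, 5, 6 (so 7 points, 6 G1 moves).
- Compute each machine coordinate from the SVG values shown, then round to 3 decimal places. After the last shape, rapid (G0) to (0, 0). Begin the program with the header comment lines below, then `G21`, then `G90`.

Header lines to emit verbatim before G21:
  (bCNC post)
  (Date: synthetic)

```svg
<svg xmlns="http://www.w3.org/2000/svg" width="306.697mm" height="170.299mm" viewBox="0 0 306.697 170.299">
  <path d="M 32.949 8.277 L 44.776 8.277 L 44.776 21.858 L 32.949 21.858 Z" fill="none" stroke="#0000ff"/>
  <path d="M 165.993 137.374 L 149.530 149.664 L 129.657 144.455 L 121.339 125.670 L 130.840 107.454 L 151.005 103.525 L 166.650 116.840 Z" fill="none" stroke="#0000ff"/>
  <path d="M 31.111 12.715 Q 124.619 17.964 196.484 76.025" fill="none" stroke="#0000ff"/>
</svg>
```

(bCNC post)
(Date: synthetic)
G21
G90
G0 X32.949 Y162.022
M3 S173
G1 X44.776 Y162.022 F4023
G1 X44.776 Y148.441
G1 X32.949 Y148.441
G1 X32.949 Y162.022
M5
G0 X165.993 Y32.925
M3 S173
G1 X149.530 Y20.635 F4023
G1 X129.657 Y25.844
G1 X121.339 Y44.629
G1 X130.840 Y62.845
G1 X151.005 Y66.774
G1 X166.650 Y53.459
G1 X165.993 Y32.925
M5
G0 X31.111 Y157.584
M3 S173
G1 X61.679 Y154.367 F4023
G1 X91.045 Y148.217
G1 X119.208 Y139.132
G1 X146.169 Y127.113
G1 X171.928 Y112.161
G1 X196.484 Y94.274
M5
G0 X0.000 Y0.000

viewBox `0 0 306.697 170.299` with mm width/height → 1 unit = 1 mm. Flip: y_m = 170.299 − y_svg.

**Shape 1** — `<path>` rectangle, stroke `#0000ff` → engrave (S173, F4023). Machine vertices: (32.949,162.022) → (44.776,162.022) → (44.776,148.441) → (32.949,148.441) → (32.949,162.022). Closed: final G1 returns to the first vertex.

**Shape 2** — `<path>` regular polygon, stroke `#0000ff` → engrave (S173, F4023). Machine vertices: (165.993,32.925) → (149.530,20.635) → (129.657,25.844) → (121.339,44.629) → (130.840,62.845) → (151.005,66.774) → (166.650,53.459) → (165.993,32.925). Closed: final G1 returns to the first vertex.

**Shape 3** — `<path>` quadratic bezier, stroke `#0000ff` → engrave (S173, F4023). Control points (SVG): P0=(31.111,12.715), P1=(124.619,17.964), P2=(196.484,76.025); sampled at t=k/6. Machine vertices: (31.111,157.584) → (61.679,154.367) → (91.045,148.217) → (119.208,139.132) → (146.169,127.113) → (171.928,112.161) → (196.484,94.274). Open path.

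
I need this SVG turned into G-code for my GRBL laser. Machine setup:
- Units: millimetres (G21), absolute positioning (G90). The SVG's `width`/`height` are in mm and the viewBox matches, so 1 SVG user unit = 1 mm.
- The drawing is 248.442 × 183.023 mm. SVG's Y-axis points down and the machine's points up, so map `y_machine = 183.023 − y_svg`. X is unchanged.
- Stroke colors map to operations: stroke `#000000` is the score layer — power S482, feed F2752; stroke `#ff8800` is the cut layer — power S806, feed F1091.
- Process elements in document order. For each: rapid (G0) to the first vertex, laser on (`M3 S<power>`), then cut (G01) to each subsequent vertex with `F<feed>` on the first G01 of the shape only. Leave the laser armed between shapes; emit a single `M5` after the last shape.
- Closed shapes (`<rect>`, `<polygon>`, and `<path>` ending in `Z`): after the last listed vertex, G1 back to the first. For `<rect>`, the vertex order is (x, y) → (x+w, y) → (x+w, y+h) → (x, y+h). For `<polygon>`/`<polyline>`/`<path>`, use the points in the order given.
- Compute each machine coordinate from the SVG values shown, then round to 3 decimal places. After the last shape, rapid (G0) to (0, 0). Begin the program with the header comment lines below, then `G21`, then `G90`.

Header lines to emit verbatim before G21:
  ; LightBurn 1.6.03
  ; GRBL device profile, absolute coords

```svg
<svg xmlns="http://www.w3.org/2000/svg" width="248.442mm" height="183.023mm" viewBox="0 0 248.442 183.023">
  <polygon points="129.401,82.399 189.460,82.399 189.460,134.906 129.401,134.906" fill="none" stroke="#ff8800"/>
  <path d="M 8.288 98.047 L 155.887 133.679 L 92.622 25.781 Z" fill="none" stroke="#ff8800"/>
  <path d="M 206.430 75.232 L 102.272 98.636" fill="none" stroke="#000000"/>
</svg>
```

1 u = 1 mm; y_m = 183.023 − y.

[1] `<polygon>` rectangle, #ff8800→cut S806 F1091: (129.401,100.624) → (189.460,100.624) → (189.460,48.117) → (129.401,48.117) → (129.401,100.624) (closed)

[2] `<path>` closed polygon, #ff8800→cut S806 F1091: (8.288,84.976) → (155.887,49.344) → (92.622,157.242) → (8.288,84.976) (closed)

[3] `<path>` line segment, #000000→score S482 F2752: (206.430,107.791) → (102.272,84.387)

; LightBurn 1.6.03
; GRBL device profile, absolute coords
G21
G90
G0 X129.401 Y100.624
M3 S806
G01 X189.460 Y100.624 F1091
G01 X189.460 Y48.117
G01 X129.401 Y48.117
G01 X129.401 Y100.624
G0 X8.288 Y84.976
M3 S806
G01 X155.887 Y49.344 F1091
G01 X92.622 Y157.242
G01 X8.288 Y84.976
G0 X206.430 Y107.791
M3 S482
G01 X102.272 Y84.387 F2752
M5
G0 X0.000 Y0.000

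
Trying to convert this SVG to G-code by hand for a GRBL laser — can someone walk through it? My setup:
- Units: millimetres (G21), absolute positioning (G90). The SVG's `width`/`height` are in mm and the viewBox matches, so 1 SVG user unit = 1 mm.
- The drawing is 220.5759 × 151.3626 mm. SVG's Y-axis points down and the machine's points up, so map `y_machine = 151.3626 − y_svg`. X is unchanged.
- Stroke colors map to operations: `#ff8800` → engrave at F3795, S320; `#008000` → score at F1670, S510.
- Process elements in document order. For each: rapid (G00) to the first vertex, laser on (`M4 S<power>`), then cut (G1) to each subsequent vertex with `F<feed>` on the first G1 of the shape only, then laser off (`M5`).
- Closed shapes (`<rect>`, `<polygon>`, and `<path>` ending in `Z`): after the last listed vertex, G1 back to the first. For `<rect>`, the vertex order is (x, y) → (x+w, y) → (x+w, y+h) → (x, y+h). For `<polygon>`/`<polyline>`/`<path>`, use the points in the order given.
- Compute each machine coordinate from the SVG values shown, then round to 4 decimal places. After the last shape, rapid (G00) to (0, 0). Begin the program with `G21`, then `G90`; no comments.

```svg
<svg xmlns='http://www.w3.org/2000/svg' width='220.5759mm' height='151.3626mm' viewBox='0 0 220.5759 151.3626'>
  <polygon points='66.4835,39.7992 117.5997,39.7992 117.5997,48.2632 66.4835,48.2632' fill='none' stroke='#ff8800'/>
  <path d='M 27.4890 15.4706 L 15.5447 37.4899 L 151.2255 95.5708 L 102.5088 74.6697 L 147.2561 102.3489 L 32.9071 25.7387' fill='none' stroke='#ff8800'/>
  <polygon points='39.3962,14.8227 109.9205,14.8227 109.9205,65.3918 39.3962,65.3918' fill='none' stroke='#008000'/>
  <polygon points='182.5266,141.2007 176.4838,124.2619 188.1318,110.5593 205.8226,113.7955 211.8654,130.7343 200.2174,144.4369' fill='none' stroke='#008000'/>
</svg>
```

1 u = 1 mm; y_m = 151.3626 − y.

[1] `<polygon>` rectangle, #ff8800→engrave S320 F3795: (66.4835,111.5634) → (117.5997,111.5634) → (117.5997,103.0994) → (66.4835,103.0994) → (66.4835,111.5634) (closed)

[2] `<path>` open polyline, #ff8800→engrave S320 F3795: (27.4890,135.8920) → (15.5447,113.8727) → (151.2255,55.7918) → (102.5088,76.6929) → (147.2561,49.0137) → (32.9071,125.6239)

[3] `<polygon>` rectangle, #008000→score S510 F1670: (39.3962,136.5399) → (109.9205,136.5399) → (109.9205,85.9708) → (39.3962,85.9708) → (39.3962,136.5399) (closed)

[4] `<polygon>` regular polygon, #008000→score S510 F1670: (182.5266,10.1619) → (176.4838,27.1007) → (188.1318,40.8033) → (205.8226,37.5671) → (211.8654,20.6283) → (200.2174,6.9257) → (182.5266,10.1619) (closed)

G21
G90
G00 X66.4835 Y111.5634
M4 S320
G1 X117.5997 Y111.5634 F3795
G1 X117.5997 Y103.0994
G1 X66.4835 Y103.0994
G1 X66.4835 Y111.5634
M5
G00 X27.4890 Y135.8920
M4 S320
G1 X15.5447 Y113.8727 F3795
G1 X151.2255 Y55.7918
G1 X102.5088 Y76.6929
G1 X147.2561 Y49.0137
G1 X32.9071 Y125.6239
M5
G00 X39.3962 Y136.5399
M4 S510
G1 X109.9205 Y136.5399 F1670
G1 X109.9205 Y85.9708
G1 X39.3962 Y85.9708
G1 X39.3962 Y136.5399
M5
G00 X182.5266 Y10.1619
M4 S510
G1 X176.4838 Y27.1007 F1670
G1 X188.1318 Y40.8033
G1 X205.8226 Y37.5671
G1 X211.8654 Y20.6283
G1 X200.2174 Y6.9257
G1 X182.5266 Y10.1619
M5
G00 X0.0000 Y0.0000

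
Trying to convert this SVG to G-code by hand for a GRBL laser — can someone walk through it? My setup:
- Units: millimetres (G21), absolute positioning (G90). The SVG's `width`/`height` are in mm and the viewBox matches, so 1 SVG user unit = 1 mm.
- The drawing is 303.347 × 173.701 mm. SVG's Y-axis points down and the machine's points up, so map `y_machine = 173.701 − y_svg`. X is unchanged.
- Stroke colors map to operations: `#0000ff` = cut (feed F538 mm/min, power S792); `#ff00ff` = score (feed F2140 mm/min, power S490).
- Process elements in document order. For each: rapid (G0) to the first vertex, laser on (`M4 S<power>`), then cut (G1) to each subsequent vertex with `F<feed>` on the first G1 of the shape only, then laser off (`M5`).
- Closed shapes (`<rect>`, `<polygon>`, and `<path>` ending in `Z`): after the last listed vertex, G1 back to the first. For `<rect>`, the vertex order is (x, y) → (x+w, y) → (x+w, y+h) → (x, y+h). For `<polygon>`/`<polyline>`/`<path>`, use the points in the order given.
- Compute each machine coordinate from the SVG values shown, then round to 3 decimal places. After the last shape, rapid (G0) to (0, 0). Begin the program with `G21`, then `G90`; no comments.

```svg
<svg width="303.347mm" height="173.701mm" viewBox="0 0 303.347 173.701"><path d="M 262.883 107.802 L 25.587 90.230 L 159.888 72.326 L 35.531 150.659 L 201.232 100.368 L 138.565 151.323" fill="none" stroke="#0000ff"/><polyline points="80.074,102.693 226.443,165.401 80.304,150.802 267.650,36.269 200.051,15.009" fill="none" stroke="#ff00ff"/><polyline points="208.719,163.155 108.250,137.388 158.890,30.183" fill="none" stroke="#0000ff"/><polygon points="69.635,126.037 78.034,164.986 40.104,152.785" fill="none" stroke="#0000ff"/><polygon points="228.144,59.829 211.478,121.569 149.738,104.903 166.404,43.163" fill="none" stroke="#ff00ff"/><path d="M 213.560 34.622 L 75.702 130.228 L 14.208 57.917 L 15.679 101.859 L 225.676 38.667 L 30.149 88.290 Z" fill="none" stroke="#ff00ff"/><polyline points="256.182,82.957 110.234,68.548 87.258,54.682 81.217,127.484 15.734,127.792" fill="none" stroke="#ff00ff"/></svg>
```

G21
G90
G0 X262.883 Y65.899
M4 S792
G1 X25.587 Y83.471 F538
G1 X159.888 Y101.375
G1 X35.531 Y23.042
G1 X201.232 Y73.333
G1 X138.565 Y22.378
M5
G0 X80.074 Y71.008
M4 S490
G1 X226.443 Y8.300 F2140
G1 X80.304 Y22.899
G1 X267.650 Y137.432
G1 X200.051 Y158.692
M5
G0 X208.719 Y10.546
M4 S792
G1 X108.250 Y36.313 F538
G1 X158.890 Y143.518
M5
G0 X69.635 Y47.664
M4 S792
G1 X78.034 Y8.715 F538
G1 X40.104 Y20.916
G1 X69.635 Y47.664
M5
G0 X228.144 Y113.872
M4 S490
G1 X211.478 Y52.132 F2140
G1 X149.738 Y68.798
G1 X166.404 Y130.538
G1 X228.144 Y113.872
M5
G0 X213.560 Y139.079
M4 S490
G1 X75.702 Y43.473 F2140
G1 X14.208 Y115.784
G1 X15.679 Y71.842
G1 X225.676 Y135.034
G1 X30.149 Y85.411
G1 X213.560 Y139.079
M5
G0 X256.182 Y90.744
M4 S490
G1 X110.234 Y105.153 F2140
G1 X87.258 Y119.019
G1 X81.217 Y46.217
G1 X15.734 Y45.909
M5
G0 X0.000 Y0.000

Since the viewBox matches the mm dimensions, user units are millimetres directly. The only transform is the Y-flip y_m = 173.701 − y_svg.

Shape 1 is a open polyline drawn with `<path>`. Its stroke #0000ff means cut at S792, F538. After flipping Y the toolpath is (262.883,65.899) → (25.587,83.471) → (159.888,101.375) → (35.531,23.042) → (201.232,73.333) → (138.565,22.378).

Shape 2 is a open polyline drawn with `<polyline>`. Its stroke #ff00ff means score at S490, F2140. After flipping Y the toolpath is (80.074,71.008) → (226.443,8.300) → (80.304,22.899) → (267.650,137.432) → (200.051,158.692).

Shape 3 is a open polyline drawn with `<polyline>`. Its stroke #0000ff means cut at S792, F538. After flipping Y the toolpath is (208.719,10.546) → (108.250,36.313) → (158.890,143.518).

Shape 4 is a regular polygon drawn with `<polygon>`. Its stroke #0000ff means cut at S792, F538. After flipping Y the toolpath is (69.635,47.664) → (78.034,8.715) → (40.104,20.916) → (69.635,47.664), returning to the start.

Shape 5 is a regular polygon drawn with `<polygon>`. Its stroke #ff00ff means score at S490, F2140. After flipping Y the toolpath is (228.144,113.872) → (211.478,52.132) → (149.738,68.798) → (166.404,130.538) → (228.144,113.872), returning to the start.

Shape 6 is a closed polygon drawn with `<path>`. Its stroke #ff00ff means score at S490, F2140. After flipping Y the toolpath is (213.560,139.079) → (75.702,43.473) → (14.208,115.784) → (15.679,71.842) → (225.676,135.034) → (30.149,85.411) → (213.560,139.079), returning to the start.

Shape 7 is a open polyline drawn with `<polyline>`. Its stroke #ff00ff means score at S490, F2140. After flipping Y the toolpath is (256.182,90.744) → (110.234,105.153) → (87.258,119.019) → (81.217,46.217) → (15.734,45.909).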